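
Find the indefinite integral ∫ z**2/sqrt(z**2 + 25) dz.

Substitute z = 5·tan(θ), so dz = 5·sec(θ)^2 dθ and the radical becomes sqrt(z**2 + 25) = 5·sec(θ) by the Pythagorean identity.
Integrate the resulting trig expression in θ, then back-substitute tan(θ) = z/5, sec(θ) = sqrt(z**2 + 25)/5 (absorbing any constant into C).

z*sqrt(z**2 + 25)/2 - 25*log(z + sqrt(z**2 + 25))/2 + C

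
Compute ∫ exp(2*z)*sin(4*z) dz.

Let I denote the integral. Integrate by parts with u = sin(4*z), dv = exp(2*z) dz, so v = exp(2*z)/2: I = exp(2*z)*sin(4*z)/2 − 2·∫ exp(2*z)*cos(4*z) dz.
Apply parts again with u = cos(4*z), dv = exp(2*z) dz: ∫ exp(2*z)*cos(4*z) dz = exp(2*z)*cos(4*z)/2 + 2·I. Substituting back brings back I: I = exp(2*z)*sin(4*z)/2 - exp(2*z)*cos(4*z) − 4·I.
Solving for I: (1 + 4)·I equals the remaining terms, so I = (1/5)·(exp(2*z)*sin(4*z)/2 - exp(2*z)*cos(4*z)).

exp(2*z)*sin(4*z)/10 - exp(2*z)*cos(4*z)/5 + C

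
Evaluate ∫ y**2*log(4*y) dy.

Use integration by parts with u = log(4*y), dv = y**2 dy.
Then du = 1/y dy and v = y**3/3.

y**3*(log(y) + 2*log(2))/3 - y**3/9 + C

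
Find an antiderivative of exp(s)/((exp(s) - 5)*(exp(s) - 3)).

Let u = e^s, du = e^s ds.
The integral becomes ∫ du/((u-3)(u-5)); decompose into partial fractions.

log(exp(s) - 5)/2 - log(exp(s) - 3)/2 + C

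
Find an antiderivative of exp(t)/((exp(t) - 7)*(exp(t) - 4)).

Let u = e^t, du = e^t dt.
The integral becomes ∫ du/((u-7)(u-4)); decompose into partial fractions.

log(exp(t) - 7)/3 - log(exp(t) - 4)/3 + C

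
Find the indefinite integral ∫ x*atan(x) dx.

Use integration by parts with u = arctan(x), dv = x dx.
Then du = 1/(x**2 + 1) dx.

x**2*atan(x)/2 - x/2 + atan(x)/2 + C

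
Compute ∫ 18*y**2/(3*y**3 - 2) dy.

Let u = 3*y**3 - 2, so du = (9*y**2) dy.
Rewriting, the integral becomes 2·∫ 1/u du = 2·log(u).
Substituting back, u = 3*y**3 - 2.

2*log(3*y**3 - 2) + C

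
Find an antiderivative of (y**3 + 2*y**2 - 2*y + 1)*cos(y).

y**3*sin(y) + 2*y**2*sin(y) + 3*y**2*cos(y) - 8*y*sin(y) + 4*y*cos(y) - 3*sin(y) - 8*cos(y) + C

Use integration by parts with u = y**3 + 2*y**2 - 2*y + 1, dv = cos(y) dy, so v = sin(y).
Apply parts 3 times (tabular method): alternate signs, differentiate u down to 0, integrate dv up.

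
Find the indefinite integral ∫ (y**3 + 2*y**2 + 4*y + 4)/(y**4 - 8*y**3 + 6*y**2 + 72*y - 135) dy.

Factor the denominator: (y - 5)*(y - 3)**2*(y + 3).
Partial-fraction decomposition: 17/(288*(y + 3)) - 95/(18*(y - 3)) - 61/(12*(y - 3)**2) + 199/(32*(y - 5)).
Integrate each term; A/(y−a) gives A·log|y−a|; A/(y−a)² gives −A/(y−a).

199*log(y - 5)/32 - 95*log(y - 3)/18 + 17*log(y + 3)/288 + 61/(12*y - 36) + C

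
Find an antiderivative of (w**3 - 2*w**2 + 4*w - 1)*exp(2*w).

(4*w**3 - 14*w**2 + 30*w - 19)*exp(2*w)/8 + C

Use integration by parts with u = w**3 - 2*w**2 + 4*w - 1, dv = exp(2*w) dw, so v = exp(2*w)/2.
Apply parts 3 times (tabular method): alternate signs, differentiate u down to 0, integrate dv up.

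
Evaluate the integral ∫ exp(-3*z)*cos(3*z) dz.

Let I denote the integral. Integrate by parts with u = cos(3*z), dv = exp(-3*z) dz, so v = -exp(-3*z)/3: I = -exp(-3*z)*cos(3*z)/3 − ∫ exp(-3*z)*sin(3*z) dz.
Apply parts again with u = sin(3*z), dv = exp(-3*z) dz: ∫ exp(-3*z)*sin(3*z) dz = -exp(-3*z)*sin(3*z)/3 + I. Substituting back brings back I: I = exp(-3*z)*sin(3*z)/3 - exp(-3*z)*cos(3*z)/3 − I.
Solving for I: (1 + 1)·I equals the remaining terms, so I = (1/2)·(exp(-3*z)*sin(3*z)/3 - exp(-3*z)*cos(3*z)/3).

exp(-3*z)*sin(3*z)/6 - exp(-3*z)*cos(3*z)/6 + C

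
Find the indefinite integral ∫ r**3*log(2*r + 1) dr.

r**4*log(2*r + 1)/4 - r**4/16 + r**3/24 - r**2/32 + r/32 - log(2*r + 1)/64 + C

Use integration by parts with u = log(2*r + 1), dv = r**3 dr.
Then du = 2/(2*r + 1) dr and v = r**4/4.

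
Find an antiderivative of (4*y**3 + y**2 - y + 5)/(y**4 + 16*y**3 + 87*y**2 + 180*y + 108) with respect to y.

Factor the denominator: (y + 1)*(y + 3)*(y + 6)**2.
Partial-fraction decomposition: -251/(225*(y + 6)) - 817/(15*(y + 6)**2) + 91/(18*(y + 3)) + 3/(50*(y + 1)).
Integrate each term; A/(y−a) gives A·log|y−a|; A/(y−a)² gives −A/(y−a).

3*log(y + 1)/50 + 91*log(y + 3)/18 - 251*log(y + 6)/225 + 817/(15*y + 90) + C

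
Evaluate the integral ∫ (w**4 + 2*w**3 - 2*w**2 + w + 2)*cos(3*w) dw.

Use integration by parts with u = w**4 + 2*w**3 - 2*w**2 + w + 2, dv = cos(3*w) dw, so v = sin(3*w)/3.
Apply parts 4 times (tabular method): alternate signs, differentiate u down to 0, integrate dv up.

w**4*sin(3*w)/3 + 2*w**3*sin(3*w)/3 + 4*w**3*cos(3*w)/9 - 10*w**2*sin(3*w)/9 + 2*w**2*cos(3*w)/3 - w*sin(3*w)/9 - 20*w*cos(3*w)/27 + 74*sin(3*w)/81 - cos(3*w)/27 + C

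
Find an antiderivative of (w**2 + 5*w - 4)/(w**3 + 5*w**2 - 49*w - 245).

10*log(w - 7)/21 + log(w + 5)/6 + 5*log(w + 7)/14 + C

Factor the denominator: (w - 7)*(w + 5)*(w + 7).
Partial-fraction decomposition: 5/(14*(w + 7)) + 1/(6*(w + 5)) + 10/(21*(w - 7)).
Integrate each term: A/(w−a) contributes A·log|w−a|.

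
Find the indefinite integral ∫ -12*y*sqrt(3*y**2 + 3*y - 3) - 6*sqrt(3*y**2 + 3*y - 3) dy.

-4*(3*y**2 + 3*y - 3)**(3/2)/3 + C

Let u = 3*y**2 + 3*y - 3, so du = (6*y + 3) dy.
Rewriting, the integral becomes -2·∫ √u du = -2·(2/3)u^(3/2).
Substituting back, u = 3*y**2 + 3*y - 3.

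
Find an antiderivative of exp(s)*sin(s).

Let I denote the integral. Integrate by parts with u = sin(s), dv = exp(s) ds, so v = exp(s): I = exp(s)*sin(s) − ∫ exp(s)*cos(s) ds.
Apply parts again with u = cos(s), dv = exp(s) ds: ∫ exp(s)*cos(s) ds = exp(s)*cos(s) + I. Substituting back brings back I: I = exp(s)*sin(s) - exp(s)*cos(s) − I.
Solving for I: (1 + 1)·I equals the remaining terms, so I = (1/2)·(exp(s)*sin(s) - exp(s)*cos(s)).

exp(s)*sin(s)/2 - exp(s)*cos(s)/2 + C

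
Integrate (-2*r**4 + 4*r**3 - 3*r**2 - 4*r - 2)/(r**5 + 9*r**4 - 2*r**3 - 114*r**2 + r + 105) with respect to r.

-19*log(r - 3)/128 + 7*log(r - 1)/192 - 7*log(r + 1)/192 + 1807*log(r + 5)/384 - 1259*log(r + 7)/192 + C

Factor the denominator: (r - 3)*(r - 1)*(r + 1)*(r + 5)*(r + 7).
Partial-fraction decomposition: -1259/(192*(r + 7)) + 1807/(384*(r + 5)) - 7/(192*(r + 1)) + 7/(192*(r - 1)) - 19/(128*(r - 3)).
Integrate each term: A/(r−a) contributes A·log|r−a|.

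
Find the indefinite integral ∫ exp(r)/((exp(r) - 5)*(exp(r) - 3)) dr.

log(exp(r) - 5)/2 - log(exp(r) - 3)/2 + C

Let u = e^r, du = e^r dr.
The integral becomes ∫ du/((u-3)(u-5)); decompose into partial fractions.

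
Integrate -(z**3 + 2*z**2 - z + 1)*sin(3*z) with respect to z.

Use integration by parts with u = z**3 + 2*z**2 - z + 1, dv = -sin(3*z) dz, so v = cos(3*z)/3.
Apply parts 3 times (tabular method): alternate signs, differentiate u down to 0, integrate dv up.

z**3*cos(3*z)/3 - z**2*sin(3*z)/3 + 2*z**2*cos(3*z)/3 - 4*z*sin(3*z)/9 - 5*z*cos(3*z)/9 + 5*sin(3*z)/27 + 5*cos(3*z)/27 + C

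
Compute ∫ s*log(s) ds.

Use integration by parts with u = log(s), dv = s ds.
Then du = 1/s ds and v = s**2/2.

s**2*log(s)/2 - s**2/4 + C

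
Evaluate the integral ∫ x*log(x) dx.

x**2*log(x)/2 - x**2/4 + C

Use integration by parts with u = log(x), dv = x dx.
Then du = 1/x dx and v = x**2/2.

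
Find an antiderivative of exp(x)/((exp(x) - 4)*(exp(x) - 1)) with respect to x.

Let u = e^x, du = e^x dx.
The integral becomes ∫ du/((u-4)(u-1)); decompose into partial fractions.

log(exp(x) - 4)/3 - log(exp(x) - 1)/3 + C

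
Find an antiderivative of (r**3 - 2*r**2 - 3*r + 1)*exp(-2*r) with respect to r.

Use integration by parts with u = r**3 - 2*r**2 - 3*r + 1, dv = exp(-2*r) dr, so v = -exp(-2*r)/2.
Apply parts 3 times (tabular method): alternate signs, differentiate u down to 0, integrate dv up.

(-4*r**3 + 2*r**2 + 14*r + 3)*exp(-2*r)/8 + C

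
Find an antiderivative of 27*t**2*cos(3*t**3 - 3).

3*sin(3*t**3 - 3) + C

Let u = 3*t**3 - 3, so du = (9*t**2) dt.
Rewriting, the integral becomes 3·∫ cos(u) du = 3·sin(u).
Substituting back, u = 3*t**3 - 3.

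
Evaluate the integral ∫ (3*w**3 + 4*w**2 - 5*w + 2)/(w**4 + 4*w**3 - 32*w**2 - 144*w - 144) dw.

Factor the denominator: (w - 6)*(w + 2)**2*(w + 6).
Partial-fraction decomposition: 59/(24*(w + 6)) - 29/(64*(w + 2)) - 1/(8*(w + 2)**2) + 191/(192*(w - 6)).
Integrate each term; A/(w−a) gives A·log|w−a|; A/(w−a)² gives −A/(w−a).

191*log(w - 6)/192 - 29*log(w + 2)/64 + 59*log(w + 6)/24 + 1/(8*w + 16) + C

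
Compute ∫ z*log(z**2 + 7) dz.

Let u = z**2 + 7, so du = (2*z) dz.
The integral becomes (1/2)·∫ log(u) du; integrate by parts with u′=log(u), dv′=du.

z**2*log(z**2 + 7)/2 - z**2/2 + 7*log(z**2 + 7)/2 + C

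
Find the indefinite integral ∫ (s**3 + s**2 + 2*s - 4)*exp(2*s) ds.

(4*s**3 - 2*s**2 + 10*s - 21)*exp(2*s)/8 + C

Use integration by parts with u = s**3 + s**2 + 2*s - 4, dv = exp(2*s) ds, so v = exp(2*s)/2.
Apply parts 3 times (tabular method): alternate signs, differentiate u down to 0, integrate dv up.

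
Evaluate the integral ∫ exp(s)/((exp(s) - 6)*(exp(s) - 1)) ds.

log(exp(s) - 6)/5 - log(exp(s) - 1)/5 + C

Let u = e^s, du = e^s ds.
The integral becomes ∫ du/((u-6)(u-1)); decompose into partial fractions.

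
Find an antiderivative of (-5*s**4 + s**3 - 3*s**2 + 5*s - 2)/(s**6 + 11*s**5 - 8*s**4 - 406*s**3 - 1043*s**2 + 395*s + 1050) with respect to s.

-488*log(s - 6)/4235 + log(s - 1)/720 - log(s + 1)/84 - 21323*log(s + 5)/4356 + 241*log(s + 7)/48 - 419/(66*s + 330) + C

Factor the denominator: (s - 6)*(s - 1)*(s + 1)*(s + 5)**2*(s + 7).
Partial-fraction decomposition: 241/(48*(s + 7)) - 21323/(4356*(s + 5)) + 419/(66*(s + 5)**2) - 1/(84*(s + 1)) + 1/(720*(s - 1)) - 488/(4235*(s - 6)).
Integrate each term; A/(s−a) gives A·log|s−a|; A/(s−a)² gives −A/(s−a).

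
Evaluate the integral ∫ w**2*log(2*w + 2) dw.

w**3*log(2*w + 2)/3 - w**3/9 + w**2/6 - w/3 + log(w + 1)/3 + C

Use integration by parts with u = log(2*w + 2), dv = w**2 dw.
Then du = 2/(2*w + 2) dw and v = w**3/3.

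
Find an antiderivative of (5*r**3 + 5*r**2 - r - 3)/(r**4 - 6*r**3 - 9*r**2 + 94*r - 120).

Factor the denominator: (r - 5)*(r - 3)*(r - 2)*(r + 4).
Partial-fraction decomposition: 239/(378*(r + 4)) + 55/(18*(r - 2)) - 87/(7*(r - 3)) + 371/(27*(r - 5)).
Integrate each term: A/(r−a) contributes A·log|r−a|.

371*log(r - 5)/27 - 87*log(r - 3)/7 + 55*log(r - 2)/18 + 239*log(r + 4)/378 + C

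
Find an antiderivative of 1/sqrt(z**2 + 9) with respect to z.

log(z + sqrt(z**2 + 9)) + C

Substitute z = 3·tan(θ), so dz = 3·sec(θ)^2 dθ and the radical becomes sqrt(z**2 + 9) = 3·sec(θ) by the Pythagorean identity.
Integrate the resulting trig expression in θ, then back-substitute tan(θ) = z/3, sec(θ) = sqrt(z**2 + 9)/3 (absorbing any constant into C).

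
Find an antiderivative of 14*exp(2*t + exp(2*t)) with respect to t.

Let u = exp(2*t), so du = (2*exp(2*t)) dt.
Rewriting, the integral becomes 7·∫ e^u du = 7·e^u.
Substituting back, u = exp(2*t).

7*exp(exp(2*t)) + C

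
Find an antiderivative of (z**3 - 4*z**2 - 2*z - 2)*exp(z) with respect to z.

Use integration by parts with u = z**3 - 4*z**2 - 2*z - 2, dv = exp(z) dz, so v = exp(z).
Apply parts 3 times (tabular method): alternate signs, differentiate u down to 0, integrate dv up.

(z**3 - 7*z**2 + 12*z - 14)*exp(z) + C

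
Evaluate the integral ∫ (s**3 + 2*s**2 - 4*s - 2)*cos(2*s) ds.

s**3*sin(2*s)/2 + s**2*sin(2*s) + 3*s**2*cos(2*s)/4 - 11*s*sin(2*s)/4 + s*cos(2*s) - 3*sin(2*s)/2 - 11*cos(2*s)/8 + C

Use integration by parts with u = s**3 + 2*s**2 - 4*s - 2, dv = cos(2*s) ds, so v = sin(2*s)/2.
Apply parts 3 times (tabular method): alternate signs, differentiate u down to 0, integrate dv up.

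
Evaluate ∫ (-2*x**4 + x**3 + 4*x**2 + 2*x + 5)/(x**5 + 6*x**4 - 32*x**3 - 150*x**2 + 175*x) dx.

log(x)/35 - 101*log(x - 5)/240 - 5*log(x - 1)/96 + 32*log(x + 5)/15 - 2479*log(x + 7)/672 + C

Factor the denominator: x*(x - 5)*(x - 1)*(x + 5)*(x + 7).
Partial-fraction decomposition: -2479/(672*(x + 7)) + 32/(15*(x + 5)) - 5/(96*(x - 1)) - 101/(240*(x - 5)) + 1/(35*x).
Integrate each term: A/(x−a) contributes A·log|x−a|.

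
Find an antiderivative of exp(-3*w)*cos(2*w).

2*exp(-3*w)*sin(2*w)/13 - 3*exp(-3*w)*cos(2*w)/13 + C

Let I denote the integral. Integrate by parts with u = cos(2*w), dv = exp(-3*w) dw, so v = -exp(-3*w)/3: I = -exp(-3*w)*cos(2*w)/3 − (2/3)·∫ exp(-3*w)*sin(2*w) dw.
Apply parts again with u = sin(2*w), dv = exp(-3*w) dw: ∫ exp(-3*w)*sin(2*w) dw = -exp(-3*w)*sin(2*w)/3 + (2/3)·I. Substituting back brings back I: I = 2*exp(-3*w)*sin(2*w)/9 - exp(-3*w)*cos(2*w)/3 − (4/9)·I.
Solving for I: (1 + 4/9)·I equals the remaining terms, so I = (9/13)·(2*exp(-3*w)*sin(2*w)/9 - exp(-3*w)*cos(2*w)/3).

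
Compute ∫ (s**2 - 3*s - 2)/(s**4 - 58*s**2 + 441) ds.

13*log(s - 7)/280 + log(s - 3)/120 + log(s + 3)/15 - 17*log(s + 7)/140 + C

Factor the denominator: (s - 7)*(s - 3)*(s + 3)*(s + 7).
Partial-fraction decomposition: -17/(140*(s + 7)) + 1/(15*(s + 3)) + 1/(120*(s - 3)) + 13/(280*(s - 7)).
Integrate each term: A/(s−a) contributes A·log|s−a|.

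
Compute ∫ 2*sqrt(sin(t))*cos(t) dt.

4*sin(t)**(3/2)/3 + C

Let u = sin(t), so du = (cos(t)) dt.
Rewriting, the integral becomes 2·∫ √u du = 2·(2/3)u^(3/2).
Substituting back, u = sin(t).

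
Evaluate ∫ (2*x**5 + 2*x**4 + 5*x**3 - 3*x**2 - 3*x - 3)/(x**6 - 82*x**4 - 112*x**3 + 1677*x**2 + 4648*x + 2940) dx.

Factor the denominator: (x - 7)**2*(x + 1)*(x + 2)*(x + 5)*(x + 6).
Partial-fraction decomposition: 14133/(3380*(x + 6)) - 79/(24*(x + 5)) + 1/(12*(x + 2)) - 1/(160*(x + 1)) + 16763/(16224*(x - 7)) + 185/(52*(x - 7)**2).
Integrate each term; A/(x−a) gives A·log|x−a|; A/(x−a)² gives −A/(x−a).

16763*log(x - 7)/16224 - log(x + 1)/160 + log(x + 2)/12 - 79*log(x + 5)/24 + 14133*log(x + 6)/3380 - 185/(52*x - 364) + C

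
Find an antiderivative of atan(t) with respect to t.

Use integration by parts with u = arctan(t), dv = dt.
Then du = 1/(t**2 + 1) dt.

t*atan(t) - log(t**2 + 1)/2 + C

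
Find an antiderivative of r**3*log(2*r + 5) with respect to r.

r**4*log(2*r + 5)/4 - r**4/16 + 5*r**3/24 - 25*r**2/32 + 125*r/32 - 625*log(2*r + 5)/64 + C

Use integration by parts with u = log(2*r + 5), dv = r**3 dr.
Then du = 2/(2*r + 5) dr and v = r**4/4.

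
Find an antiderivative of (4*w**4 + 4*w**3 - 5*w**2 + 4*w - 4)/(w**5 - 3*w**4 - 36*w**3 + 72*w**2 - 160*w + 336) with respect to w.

Factor the denominator: (w - 7)*(w - 2)*(w + 6)*(w**2 + 4).
Partial-fraction decomposition: (37*w + 153)/(265*(w**2 + 4)) + 257/(260*(w + 6)) - 1/(4*(w - 2)) + 2151/(689*(w - 7)).
Integrate each term; A/(w−a) gives A·log|w−a|; the (Bw+D)/(w²+p²) term gives a log and an atan.

2151*log(w - 7)/689 - log(w - 2)/4 + 257*log(w + 6)/260 + 37*log(w**2 + 4)/530 + 153*atan(w/2)/530 + C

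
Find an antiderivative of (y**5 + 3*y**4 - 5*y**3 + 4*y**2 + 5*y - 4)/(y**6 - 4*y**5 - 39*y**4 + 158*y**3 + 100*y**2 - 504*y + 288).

5377*log(y - 6)/2400 - 194*log(y - 4)/135 + 533*log(y - 1)/11025 + 29*log(y + 2)/864 + 1349*log(y + 6)/11760 - 4/(315*y - 315) + C

Factor the denominator: (y - 6)*(y - 4)*(y - 1)**2*(y + 2)*(y + 6).
Partial-fraction decomposition: 1349/(11760*(y + 6)) + 29/(864*(y + 2)) + 533/(11025*(y - 1)) + 4/(315*(y - 1)**2) - 194/(135*(y - 4)) + 5377/(2400*(y - 6)).
Integrate each term; A/(y−a) gives A·log|y−a|; A/(y−a)² gives −A/(y−a).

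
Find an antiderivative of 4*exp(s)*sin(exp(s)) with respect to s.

-4*cos(exp(s)) + C

Let u = exp(s), so du = (exp(s)) ds.
Rewriting, the integral becomes 4·∫ sin(u) du = 4·-cos(u).
Substituting back, u = exp(s).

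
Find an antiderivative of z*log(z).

Use integration by parts with u = log(z), dv = z dz.
Then du = 1/z dz and v = z**2/2.

z**2*log(z)/2 - z**2/4 + C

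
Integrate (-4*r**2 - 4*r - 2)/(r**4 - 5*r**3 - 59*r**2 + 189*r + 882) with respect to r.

-1301*log(r - 7)/8450 - 13*log(r + 3)/150 + 122*log(r + 6)/507 + 113/(65*r - 455) + C

Factor the denominator: (r - 7)**2*(r + 3)*(r + 6).
Partial-fraction decomposition: 122/(507*(r + 6)) - 13/(150*(r + 3)) - 1301/(8450*(r - 7)) - 113/(65*(r - 7)**2).
Integrate each term; A/(r−a) gives A·log|r−a|; A/(r−a)² gives −A/(r−a).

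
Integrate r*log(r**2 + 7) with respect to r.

r**2*log(r**2 + 7)/2 - r**2/2 + 7*log(r**2 + 7)/2 + C

Let u = r**2 + 7, so du = (2*r) dr.
The integral becomes (1/2)·∫ log(u) du; integrate by parts with u′=log(u), dv′=du.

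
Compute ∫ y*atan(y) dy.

y**2*atan(y)/2 - y/2 + atan(y)/2 + C

Use integration by parts with u = arctan(y), dv = y dy.
Then du = 1/(y**2 + 1) dy.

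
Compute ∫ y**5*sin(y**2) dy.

-y**4*cos(y**2)/2 + y**2*sin(y**2) + cos(y**2) + C

Let u = y², du = 2y dy; rewrite as (1/2)∫ u^2·sin(1u) du.
Now integrate by parts 2 times.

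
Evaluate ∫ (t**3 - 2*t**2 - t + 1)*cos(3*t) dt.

t**3*sin(3*t)/3 - 2*t**2*sin(3*t)/3 + t**2*cos(3*t)/3 - 5*t*sin(3*t)/9 - 4*t*cos(3*t)/9 + 13*sin(3*t)/27 - 5*cos(3*t)/27 + C

Use integration by parts with u = t**3 - 2*t**2 - t + 1, dv = cos(3*t) dt, so v = sin(3*t)/3.
Apply parts 3 times (tabular method): alternate signs, differentiate u down to 0, integrate dv up.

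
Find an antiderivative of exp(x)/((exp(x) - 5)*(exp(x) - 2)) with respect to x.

log(exp(x) - 5)/3 - log(exp(x) - 2)/3 + C

Let u = e^x, du = e^x dx.
The integral becomes ∫ du/((u-5)(u-2)); decompose into partial fractions.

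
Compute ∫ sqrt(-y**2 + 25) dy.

Substitute y = 5·sin(θ), so dy = 5·cos(θ) dθ and the radical becomes sqrt(-y**2 + 25) = 5·cos(θ) by the Pythagorean identity.
Integrate the resulting trig expression in θ, then back-substitute θ = asin(y/5), sin(θ) = y/5, cos(θ) = sqrt(-y**2 + 25)/5 (absorbing any constant into C).

y*sqrt(-y**2 + 25)/2 + 25*asin(y/5)/2 + C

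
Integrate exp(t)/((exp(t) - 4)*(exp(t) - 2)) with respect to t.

log(exp(t) - 4)/2 - log(exp(t) - 2)/2 + C

Let u = e^t, du = e^t dt.
The integral becomes ∫ du/((u-4)(u-2)); decompose into partial fractions.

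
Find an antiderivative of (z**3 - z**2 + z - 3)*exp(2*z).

(4*z**3 - 10*z**2 + 14*z - 19)*exp(2*z)/8 + C

Use integration by parts with u = z**3 - z**2 + z - 3, dv = exp(2*z) dz, so v = exp(2*z)/2.
Apply parts 3 times (tabular method): alternate signs, differentiate u down to 0, integrate dv up.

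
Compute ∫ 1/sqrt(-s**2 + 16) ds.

Substitute s = 4·sin(θ), so ds = 4·cos(θ) dθ and the radical becomes sqrt(-s**2 + 16) = 4·cos(θ) by the Pythagorean identity.
Integrate the resulting trig expression in θ, then back-substitute θ = asin(s/4), sin(θ) = s/4, cos(θ) = sqrt(-s**2 + 16)/4 (absorbing any constant into C).

asin(s/4) + C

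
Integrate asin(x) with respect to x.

x*asin(x) + sqrt(-x**2 + 1) + C

Use integration by parts with u = arcsin(x), dv = dx.
Then du = 1/sqrt(-x**2 + 1) dx.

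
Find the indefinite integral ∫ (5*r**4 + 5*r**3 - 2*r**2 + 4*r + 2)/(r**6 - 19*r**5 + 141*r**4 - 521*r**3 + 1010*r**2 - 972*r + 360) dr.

Factor the denominator: (r - 6)*(r - 5)*(r - 3)*(r - 2)**2*(r - 1).
Partial-fraction decomposition: -7/(20*(r - 1)) - 1723/(72*(r - 2)) - 61/(6*(r - 2)**2) + 134/(3*(r - 3)) - 1861/(36*(r - 5)) + 3757/(120*(r - 6)).
Integrate each term; A/(r−a) gives A·log|r−a|; A/(r−a)² gives −A/(r−a).

3757*log(r - 6)/120 - 1861*log(r - 5)/36 + 134*log(r - 3)/3 - 1723*log(r - 2)/72 - 7*log(r - 1)/20 + 61/(6*r - 12) + C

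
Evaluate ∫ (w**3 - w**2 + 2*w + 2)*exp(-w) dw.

(-w**3 - 2*w**2 - 6*w - 8)*exp(-w) + C

Use integration by parts with u = w**3 - w**2 + 2*w + 2, dv = exp(-w) dw, so v = -exp(-w).
Apply parts 3 times (tabular method): alternate signs, differentiate u down to 0, integrate dv up.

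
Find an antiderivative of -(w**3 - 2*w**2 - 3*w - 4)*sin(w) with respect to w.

w**3*cos(w) - 3*w**2*sin(w) - 2*w**2*cos(w) + 4*w*sin(w) - 9*w*cos(w) + 9*sin(w) + C

Use integration by parts with u = w**3 - 2*w**2 - 3*w - 4, dv = -sin(w) dw, so v = cos(w).
Apply parts 3 times (tabular method): alternate signs, differentiate u down to 0, integrate dv up.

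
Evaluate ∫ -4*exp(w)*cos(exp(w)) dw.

-4*sin(exp(w)) + C

Let u = exp(w), so du = (exp(w)) dw.
Rewriting, the integral becomes -4·∫ cos(u) du = -4·sin(u).
Substituting back, u = exp(w).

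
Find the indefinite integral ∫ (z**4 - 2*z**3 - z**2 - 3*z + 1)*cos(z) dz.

Use integration by parts with u = z**4 - 2*z**3 - z**2 - 3*z + 1, dv = cos(z) dz, so v = sin(z).
Apply parts 4 times (tabular method): alternate signs, differentiate u down to 0, integrate dv up.

z**4*sin(z) - 2*z**3*sin(z) + 4*z**3*cos(z) - 13*z**2*sin(z) - 6*z**2*cos(z) + 9*z*sin(z) - 26*z*cos(z) + 27*sin(z) + 9*cos(z) + C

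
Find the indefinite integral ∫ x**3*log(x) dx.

x**4*log(x)/4 - x**4/16 + C

Use integration by parts with u = log(x), dv = x**3 dx.
Then du = 1/x dx and v = x**4/4.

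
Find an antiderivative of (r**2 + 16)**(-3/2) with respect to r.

r/(16*sqrt(r**2 + 16)) + C

Substitute r = 4·tan(θ), so dr = 4·sec(θ)^2 dθ and the radical becomes sqrt(r**2 + 16) = 4·sec(θ) by the Pythagorean identity.
Integrate the resulting trig expression in θ, then back-substitute tan(θ) = r/4, sec(θ) = sqrt(r**2 + 16)/4 (absorbing any constant into C).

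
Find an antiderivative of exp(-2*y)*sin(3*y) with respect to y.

Let I denote the integral. Integrate by parts with u = sin(3*y), dv = exp(-2*y) dy, so v = -exp(-2*y)/2: I = -exp(-2*y)*sin(3*y)/2 + (3/2)·∫ exp(-2*y)*cos(3*y) dy.
Apply parts again with u = cos(3*y), dv = exp(-2*y) dy: ∫ exp(-2*y)*cos(3*y) dy = -exp(-2*y)*cos(3*y)/2 − (3/2)·I. Substituting back brings back I: I = -exp(-2*y)*sin(3*y)/2 - 3*exp(-2*y)*cos(3*y)/4 − (9/4)·I.
Solving for I: (1 + 9/4)·I equals the remaining terms, so I = (4/13)·(-exp(-2*y)*sin(3*y)/2 - 3*exp(-2*y)*cos(3*y)/4).

-2*exp(-2*y)*sin(3*y)/13 - 3*exp(-2*y)*cos(3*y)/13 + C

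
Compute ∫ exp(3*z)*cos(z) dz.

exp(3*z)*sin(z)/10 + 3*exp(3*z)*cos(z)/10 + C

Let I denote the integral. Integrate by parts with u = cos(z), dv = exp(3*z) dz, so v = exp(3*z)/3: I = exp(3*z)*cos(z)/3 + (1/3)·∫ exp(3*z)*sin(z) dz.
Apply parts again with u = sin(z), dv = exp(3*z) dz: ∫ exp(3*z)*sin(z) dz = exp(3*z)*sin(z)/3 − (1/3)·I. Substituting back brings back I: I = exp(3*z)*sin(z)/9 + exp(3*z)*cos(z)/3 − (1/9)·I.
Solving for I: (1 + 1/9)·I equals the remaining terms, so I = (9/10)·(exp(3*z)*sin(z)/9 + exp(3*z)*cos(z)/3).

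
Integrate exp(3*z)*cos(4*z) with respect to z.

4*exp(3*z)*sin(4*z)/25 + 3*exp(3*z)*cos(4*z)/25 + C

Let I denote the integral. Integrate by parts with u = cos(4*z), dv = exp(3*z) dz, so v = exp(3*z)/3: I = exp(3*z)*cos(4*z)/3 + (4/3)·∫ exp(3*z)*sin(4*z) dz.
Apply parts again with u = sin(4*z), dv = exp(3*z) dz: ∫ exp(3*z)*sin(4*z) dz = exp(3*z)*sin(4*z)/3 − (4/3)·I. Substituting back brings back I: I = 4*exp(3*z)*sin(4*z)/9 + exp(3*z)*cos(4*z)/3 − (16/9)·I.
Solving for I: (1 + 16/9)·I equals the remaining terms, so I = (9/25)·(4*exp(3*z)*sin(4*z)/9 + exp(3*z)*cos(4*z)/3).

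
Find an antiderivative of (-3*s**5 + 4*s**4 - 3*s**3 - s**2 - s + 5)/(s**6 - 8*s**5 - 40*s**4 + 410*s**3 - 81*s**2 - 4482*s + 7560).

-41897*log(s - 7)/4576 + 2425*log(s - 5)/264 - 281117*log(s - 3)/127008 + 1427*log(s + 4)/3234 - 29135*log(s + 6)/23166 + 493/(504*s - 1512) + C

Factor the denominator: (s - 7)*(s - 5)*(s - 3)**2*(s + 4)*(s + 6).
Partial-fraction decomposition: -29135/(23166*(s + 6)) + 1427/(3234*(s + 4)) - 281117/(127008*(s - 3)) - 493/(504*(s - 3)**2) + 2425/(264*(s - 5)) - 41897/(4576*(s - 7)).
Integrate each term; A/(s−a) gives A·log|s−a|; A/(s−a)² gives −A/(s−a).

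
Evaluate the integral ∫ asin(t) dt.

t*asin(t) + sqrt(-t**2 + 1) + C

Use integration by parts with u = arcsin(t), dv = dt.
Then du = 1/sqrt(-t**2 + 1) dt.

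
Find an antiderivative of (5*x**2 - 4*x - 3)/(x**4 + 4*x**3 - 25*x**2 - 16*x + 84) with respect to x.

Factor the denominator: (x - 3)*(x - 2)*(x + 2)*(x + 7).
Partial-fraction decomposition: -3/(5*(x + 7)) + 1/(4*(x + 2)) - 1/(4*(x - 2)) + 3/(5*(x - 3)).
Integrate each term: A/(x−a) contributes A·log|x−a|.

3*log(x - 3)/5 - log(x - 2)/4 + log(x + 2)/4 - 3*log(x + 7)/5 + C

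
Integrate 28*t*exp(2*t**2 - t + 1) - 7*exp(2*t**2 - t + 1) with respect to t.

7*exp(2*t**2 - t + 1) + C

Let u = 2*t**2 - t + 1, so du = (4*t - 1) dt.
Rewriting, the integral becomes 7·∫ e^u du = 7·e^u.
Substituting back, u = 2*t**2 - t + 1.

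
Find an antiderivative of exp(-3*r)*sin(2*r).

-3*exp(-3*r)*sin(2*r)/13 - 2*exp(-3*r)*cos(2*r)/13 + C

Let I denote the integral. Integrate by parts with u = sin(2*r), dv = exp(-3*r) dr, so v = -exp(-3*r)/3: I = -exp(-3*r)*sin(2*r)/3 + (2/3)·∫ exp(-3*r)*cos(2*r) dr.
Apply parts again with u = cos(2*r), dv = exp(-3*r) dr: ∫ exp(-3*r)*cos(2*r) dr = -exp(-3*r)*cos(2*r)/3 − (2/3)·I. Substituting back brings back I: I = -exp(-3*r)*sin(2*r)/3 - 2*exp(-3*r)*cos(2*r)/9 − (4/9)·I.
Solving for I: (1 + 4/9)·I equals the remaining terms, so I = (9/13)·(-exp(-3*r)*sin(2*r)/3 - 2*exp(-3*r)*cos(2*r)/9).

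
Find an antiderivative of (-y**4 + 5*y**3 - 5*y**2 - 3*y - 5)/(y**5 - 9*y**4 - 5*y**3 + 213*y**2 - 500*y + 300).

-419*log(y - 6)/220 + 29*log(y - 5)/24 - log(y - 2)/12 + 3*log(y - 1)/40 - 13*log(y + 5)/44 + C

Factor the denominator: (y - 6)*(y - 5)*(y - 2)*(y - 1)*(y + 5).
Partial-fraction decomposition: -13/(44*(y + 5)) + 3/(40*(y - 1)) - 1/(12*(y - 2)) + 29/(24*(y - 5)) - 419/(220*(y - 6)).
Integrate each term: A/(y−a) contributes A·log|y−a|.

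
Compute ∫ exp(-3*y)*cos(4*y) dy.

4*exp(-3*y)*sin(4*y)/25 - 3*exp(-3*y)*cos(4*y)/25 + C

Let I denote the integral. Integrate by parts with u = cos(4*y), dv = exp(-3*y) dy, so v = -exp(-3*y)/3: I = -exp(-3*y)*cos(4*y)/3 − (4/3)·∫ exp(-3*y)*sin(4*y) dy.
Apply parts again with u = sin(4*y), dv = exp(-3*y) dy: ∫ exp(-3*y)*sin(4*y) dy = -exp(-3*y)*sin(4*y)/3 + (4/3)·I. Substituting back brings back I: I = 4*exp(-3*y)*sin(4*y)/9 - exp(-3*y)*cos(4*y)/3 − (16/9)·I.
Solving for I: (1 + 16/9)·I equals the remaining terms, so I = (9/25)·(4*exp(-3*y)*sin(4*y)/9 - exp(-3*y)*cos(4*y)/3).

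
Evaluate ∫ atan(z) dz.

z*atan(z) - log(z**2 + 1)/2 + C

Use integration by parts with u = arctan(z), dv = dz.
Then du = 1/(z**2 + 1) dz.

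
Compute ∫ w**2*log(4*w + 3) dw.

w**3*log(4*w + 3)/3 - w**3/9 + w**2/8 - 3*w/16 + 9*log(4*w + 3)/64 + C

Use integration by parts with u = log(4*w + 3), dv = w**2 dw.
Then du = 4/(4*w + 3) dw and v = w**3/3.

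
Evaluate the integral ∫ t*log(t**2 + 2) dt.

t**2*log(t**2 + 2)/2 - t**2/2 + log(t**2 + 2) + C

Let u = t**2 + 2, so du = (2*t) dt.
The integral becomes (1/2)·∫ log(u) du; integrate by parts with u′=log(u), dv′=du.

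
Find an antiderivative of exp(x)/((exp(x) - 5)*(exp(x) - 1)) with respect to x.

log(exp(x) - 5)/4 - log(exp(x) - 1)/4 + C

Let u = e^x, du = e^x dx.
The integral becomes ∫ du/((u-5)(u-1)); decompose into partial fractions.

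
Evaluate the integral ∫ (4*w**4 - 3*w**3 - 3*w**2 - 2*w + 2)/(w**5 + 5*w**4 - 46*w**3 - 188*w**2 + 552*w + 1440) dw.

2042*log(w - 5)/847 - 389*log(w - 4)/300 + 41*log(w + 2)/336 + 133767*log(w + 6)/48400 + 2869/(220*w + 1320) + C

Factor the denominator: (w - 5)*(w - 4)*(w + 2)*(w + 6)**2.
Partial-fraction decomposition: 133767/(48400*(w + 6)) - 2869/(220*(w + 6)**2) + 41/(336*(w + 2)) - 389/(300*(w - 4)) + 2042/(847*(w - 5)).
Integrate each term; A/(w−a) gives A·log|w−a|; A/(w−a)² gives −A/(w−a).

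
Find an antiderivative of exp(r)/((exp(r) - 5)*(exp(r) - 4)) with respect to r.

log(exp(r) - 5) - log(exp(r) - 4) + C

Let u = e^r, du = e^r dr.
The integral becomes ∫ du/((u-4)(u-5)); decompose into partial fractions.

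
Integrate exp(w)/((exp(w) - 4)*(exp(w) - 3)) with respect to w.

log(exp(w) - 4) - log(exp(w) - 3) + C

Let u = e^w, du = e^w dw.
The integral becomes ∫ du/((u-3)(u-4)); decompose into partial fractions.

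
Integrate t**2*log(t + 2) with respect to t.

t**3*log(t + 2)/3 - t**3/9 + t**2/3 - 4*t/3 + 8*log(t + 2)/3 + C

Use integration by parts with u = log(t + 2), dv = t**2 dt.
Then du = 1/(t + 2) dt and v = t**3/3.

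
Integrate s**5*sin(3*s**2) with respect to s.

Let u = s², du = 2s ds; rewrite as (1/2)∫ u^2·sin(3u) du.
Now integrate by parts 2 times.

-s**4*cos(3*s**2)/6 + s**2*sin(3*s**2)/9 + cos(3*s**2)/27 + C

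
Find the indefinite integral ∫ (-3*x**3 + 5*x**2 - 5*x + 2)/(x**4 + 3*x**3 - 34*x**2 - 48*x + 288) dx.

Factor the denominator: (x - 4)*(x - 3)*(x + 4)*(x + 6).
Partial-fraction decomposition: -43/(9*(x + 6)) + 21/(8*(x + 4)) + 7/(9*(x - 3)) - 13/(8*(x - 4)).
Integrate each term: A/(x−a) contributes A·log|x−a|.

-13*log(x - 4)/8 + 7*log(x - 3)/9 + 21*log(x + 4)/8 - 43*log(x + 6)/9 + C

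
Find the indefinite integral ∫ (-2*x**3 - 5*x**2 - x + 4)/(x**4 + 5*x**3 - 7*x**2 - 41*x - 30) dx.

Factor the denominator: (x - 3)*(x + 1)*(x + 2)*(x + 5).
Partial-fraction decomposition: -67/(48*(x + 5)) + 2/(15*(x + 2)) - 1/(8*(x + 1)) - 49/(80*(x - 3)).
Integrate each term: A/(x−a) contributes A·log|x−a|.

-49*log(x - 3)/80 - log(x + 1)/8 + 2*log(x + 2)/15 - 67*log(x + 5)/48 + C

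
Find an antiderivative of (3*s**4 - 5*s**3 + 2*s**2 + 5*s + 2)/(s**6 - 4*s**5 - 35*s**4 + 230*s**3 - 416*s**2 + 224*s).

log(s)/112 - 2671*log(s - 4)/17424 + 7*log(s - 2)/18 - 7*log(s - 1)/72 - 8983*log(s + 7)/60984 - 251/(132*s - 528) + C

Factor the denominator: s*(s - 4)**2*(s - 2)*(s - 1)*(s + 7).
Partial-fraction decomposition: -8983/(60984*(s + 7)) - 7/(72*(s - 1)) + 7/(18*(s - 2)) - 2671/(17424*(s - 4)) + 251/(132*(s - 4)**2) + 1/(112*s).
Integrate each term; A/(s−a) gives A·log|s−a|; A/(s−a)² gives −A/(s−a).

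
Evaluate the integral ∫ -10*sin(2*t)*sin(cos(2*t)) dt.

Let u = cos(2*t), so du = (-2*sin(2*t)) dt.
Rewriting, the integral becomes 5·∫ sin(u) du = 5·-cos(u).
Substituting back, u = cos(2*t).

-5*cos(cos(2*t)) + C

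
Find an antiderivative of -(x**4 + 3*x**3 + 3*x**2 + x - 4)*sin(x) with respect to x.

Use integration by parts with u = x**4 + 3*x**3 + 3*x**2 + x - 4, dv = -sin(x) dx, so v = cos(x).
Apply parts 4 times (tabular method): alternate signs, differentiate u down to 0, integrate dv up.

x**4*cos(x) - 4*x**3*sin(x) + 3*x**3*cos(x) - 9*x**2*sin(x) - 9*x**2*cos(x) + 18*x*sin(x) - 17*x*cos(x) + 17*sin(x) + 14*cos(x) + C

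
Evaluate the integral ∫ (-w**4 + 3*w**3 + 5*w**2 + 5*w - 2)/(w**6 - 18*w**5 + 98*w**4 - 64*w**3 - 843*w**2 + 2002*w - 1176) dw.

Factor the denominator: (w - 7)**2*(w - 4)*(w - 2)*(w - 1)*(w + 3).
Partial-fraction decomposition: 67/(7000*(w + 3)) + 5/(216*(w - 1)) - 18/(125*(w - 2)) + 17/(189*(w - 4)) + 8/(375*(w - 7)) - 547/(450*(w - 7)**2).
Integrate each term; A/(w−a) gives A·log|w−a|; A/(w−a)² gives −A/(w−a).

8*log(w - 7)/375 + 17*log(w - 4)/189 - 18*log(w - 2)/125 + 5*log(w - 1)/216 + 67*log(w + 3)/7000 + 547/(450*w - 3150) + C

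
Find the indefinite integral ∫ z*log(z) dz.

Use integration by parts with u = log(z), dv = z dz.
Then du = 1/z dz and v = z**2/2.

z**2*log(z)/2 - z**2/4 + C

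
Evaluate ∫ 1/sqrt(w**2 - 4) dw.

log(w + sqrt(w**2 - 4)) + C

Substitute w = 2·sec(θ), so dw = 2·sec(θ)*tan(θ) dθ and the radical becomes sqrt(w**2 - 4) = 2·tan(θ) by the Pythagorean identity.
Integrate the resulting trig expression in θ, then back-substitute sec(θ) = w/2, tan(θ) = sqrt(w**2 - 4)/2 (absorbing any constant into C).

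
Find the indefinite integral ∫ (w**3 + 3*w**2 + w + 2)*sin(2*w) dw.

-w**3*cos(2*w)/2 + 3*w**2*sin(2*w)/4 - 3*w**2*cos(2*w)/2 + 3*w*sin(2*w)/2 + w*cos(2*w)/4 - sin(2*w)/8 - cos(2*w)/4 + C

Use integration by parts with u = w**3 + 3*w**2 + w + 2, dv = sin(2*w) dw, so v = -cos(2*w)/2.
Apply parts 3 times (tabular method): alternate signs, differentiate u down to 0, integrate dv up.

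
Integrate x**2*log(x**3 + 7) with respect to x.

x**3*log(x**3 + 7)/3 - x**3/3 + 7*log(x**3 + 7)/3 + C

Let u = x**3 + 7, so du = (3*x**2) dx.
The integral becomes (1/3)·∫ log(u) du; integrate by parts with u′=log(u), dv′=du.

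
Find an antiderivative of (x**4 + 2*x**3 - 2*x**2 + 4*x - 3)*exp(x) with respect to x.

(x**4 - 2*x**3 + 4*x**2 - 4*x + 1)*exp(x) + C

Use integration by parts with u = x**4 + 2*x**3 - 2*x**2 + 4*x - 3, dv = exp(x) dx, so v = exp(x).
Apply parts 4 times (tabular method): alternate signs, differentiate u down to 0, integrate dv up.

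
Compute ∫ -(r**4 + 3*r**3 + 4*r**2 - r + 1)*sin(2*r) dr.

Use integration by parts with u = r**4 + 3*r**3 + 4*r**2 - r + 1, dv = -sin(2*r) dr, so v = cos(2*r)/2.
Apply parts 4 times (tabular method): alternate signs, differentiate u down to 0, integrate dv up.

r**4*cos(2*r)/2 - r**3*sin(2*r) + 3*r**3*cos(2*r)/2 - 9*r**2*sin(2*r)/4 + r**2*cos(2*r)/2 - r*sin(2*r)/2 - 11*r*cos(2*r)/4 + 11*sin(2*r)/8 + cos(2*r)/4 + C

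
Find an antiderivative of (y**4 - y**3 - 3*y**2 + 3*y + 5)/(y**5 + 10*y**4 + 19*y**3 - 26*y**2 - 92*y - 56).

Factor the denominator: (y - 2)*(y + 1)*(y + 2)**2*(y + 7).
Partial-fraction decomposition: 2581/(1350*(y + 7)) - 349/(400*(y + 2)) + 11/(20*(y + 2)**2) - 1/(18*(y + 1)) + 7/(432*(y - 2)).
Integrate each term; A/(y−a) gives A·log|y−a|; A/(y−a)² gives −A/(y−a).

7*log(y - 2)/432 - log(y + 1)/18 - 349*log(y + 2)/400 + 2581*log(y + 7)/1350 - 11/(20*y + 40) + C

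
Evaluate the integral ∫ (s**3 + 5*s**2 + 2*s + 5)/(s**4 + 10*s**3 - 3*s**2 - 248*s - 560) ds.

265*log(s - 5)/972 - 64*log(s + 4)/243 + 107*log(s + 7)/108 + 13/(27*s + 108) + C

Factor the denominator: (s - 5)*(s + 4)**2*(s + 7).
Partial-fraction decomposition: 107/(108*(s + 7)) - 64/(243*(s + 4)) - 13/(27*(s + 4)**2) + 265/(972*(s - 5)).
Integrate each term; A/(s−a) gives A·log|s−a|; A/(s−a)² gives −A/(s−a).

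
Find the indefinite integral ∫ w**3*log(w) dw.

Use integration by parts with u = log(w), dv = w**3 dw.
Then du = 1/w dw and v = w**4/4.

w**4*log(w)/4 - w**4/16 + C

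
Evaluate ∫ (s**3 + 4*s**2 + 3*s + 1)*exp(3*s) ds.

Use integration by parts with u = s**3 + 4*s**2 + 3*s + 1, dv = exp(3*s) ds, so v = exp(3*s)/3.
Apply parts 3 times (tabular method): alternate signs, differentiate u down to 0, integrate dv up.

(3*s**3 + 9*s**2 + 3*s + 2)*exp(3*s)/9 + C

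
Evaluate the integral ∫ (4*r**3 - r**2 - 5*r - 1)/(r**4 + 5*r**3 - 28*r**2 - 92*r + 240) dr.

73*log(r - 4)/60 - 17*log(r - 2)/112 - 167*log(r + 5)/21 + 871*log(r + 6)/80 + C

Factor the denominator: (r - 4)*(r - 2)*(r + 5)*(r + 6).
Partial-fraction decomposition: 871/(80*(r + 6)) - 167/(21*(r + 5)) - 17/(112*(r - 2)) + 73/(60*(r - 4)).
Integrate each term: A/(r−a) contributes A·log|r−a|.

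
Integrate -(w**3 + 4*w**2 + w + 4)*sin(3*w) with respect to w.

Use integration by parts with u = w**3 + 4*w**2 + w + 4, dv = -sin(3*w) dw, so v = cos(3*w)/3.
Apply parts 3 times (tabular method): alternate signs, differentiate u down to 0, integrate dv up.

w**3*cos(3*w)/3 - w**2*sin(3*w)/3 + 4*w**2*cos(3*w)/3 - 8*w*sin(3*w)/9 + w*cos(3*w)/9 - sin(3*w)/27 + 28*cos(3*w)/27 + C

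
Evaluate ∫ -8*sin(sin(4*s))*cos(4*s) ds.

Let u = sin(4*s), so du = (4*cos(4*s)) ds.
Rewriting, the integral becomes -2·∫ sin(u) du = -2·-cos(u).
Substituting back, u = sin(4*s).

2*cos(sin(4*s)) + C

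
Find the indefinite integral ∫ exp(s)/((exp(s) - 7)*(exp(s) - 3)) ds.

Let u = e^s, du = e^s ds.
The integral becomes ∫ du/((u-7)(u-3)); decompose into partial fractions.

log(exp(s) - 7)/4 - log(exp(s) - 3)/4 + C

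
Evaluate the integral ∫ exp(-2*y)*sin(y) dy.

-2*exp(-2*y)*sin(y)/5 - exp(-2*y)*cos(y)/5 + C

Let I denote the integral. Integrate by parts with u = sin(y), dv = exp(-2*y) dy, so v = -exp(-2*y)/2: I = -exp(-2*y)*sin(y)/2 + (1/2)·∫ exp(-2*y)*cos(y) dy.
Apply parts again with u = cos(y), dv = exp(-2*y) dy: ∫ exp(-2*y)*cos(y) dy = -exp(-2*y)*cos(y)/2 − (1/2)·I. Substituting back brings back I: I = -exp(-2*y)*sin(y)/2 - exp(-2*y)*cos(y)/4 − (1/4)·I.
Solving for I: (1 + 1/4)·I equals the remaining terms, so I = (4/5)·(-exp(-2*y)*sin(y)/2 - exp(-2*y)*cos(y)/4).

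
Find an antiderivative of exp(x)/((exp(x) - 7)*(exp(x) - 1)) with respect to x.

Let u = e^x, du = e^x dx.
The integral becomes ∫ du/((u-7)(u-1)); decompose into partial fractions.

log(exp(x) - 7)/6 - log(exp(x) - 1)/6 + C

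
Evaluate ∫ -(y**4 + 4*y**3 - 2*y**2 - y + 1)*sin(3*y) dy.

Use integration by parts with u = y**4 + 4*y**3 - 2*y**2 - y + 1, dv = -sin(3*y) dy, so v = cos(3*y)/3.
Apply parts 4 times (tabular method): alternate signs, differentiate u down to 0, integrate dv up.

y**4*cos(3*y)/3 - 4*y**3*sin(3*y)/9 + 4*y**3*cos(3*y)/3 - 4*y**2*sin(3*y)/3 - 10*y**2*cos(3*y)/9 + 20*y*sin(3*y)/27 - 11*y*cos(3*y)/9 + 11*sin(3*y)/27 + 47*cos(3*y)/81 + C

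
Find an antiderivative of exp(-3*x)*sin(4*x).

Let I denote the integral. Integrate by parts with u = sin(4*x), dv = exp(-3*x) dx, so v = -exp(-3*x)/3: I = -exp(-3*x)*sin(4*x)/3 + (4/3)·∫ exp(-3*x)*cos(4*x) dx.
Apply parts again with u = cos(4*x), dv = exp(-3*x) dx: ∫ exp(-3*x)*cos(4*x) dx = -exp(-3*x)*cos(4*x)/3 − (4/3)·I. Substituting back brings back I: I = -exp(-3*x)*sin(4*x)/3 - 4*exp(-3*x)*cos(4*x)/9 − (16/9)·I.
Solving for I: (1 + 16/9)·I equals the remaining terms, so I = (9/25)·(-exp(-3*x)*sin(4*x)/3 - 4*exp(-3*x)*cos(4*x)/9).

-3*exp(-3*x)*sin(4*x)/25 - 4*exp(-3*x)*cos(4*x)/25 + C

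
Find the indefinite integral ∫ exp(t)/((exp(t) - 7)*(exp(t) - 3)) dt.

Let u = e^t, du = e^t dt.
The integral becomes ∫ du/((u-7)(u-3)); decompose into partial fractions.

log(exp(t) - 7)/4 - log(exp(t) - 3)/4 + C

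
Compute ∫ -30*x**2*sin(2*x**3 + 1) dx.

Let u = 2*x**3 + 1, so du = (6*x**2) dx.
Rewriting, the integral becomes -5·∫ sin(u) du = -5·-cos(u).
Substituting back, u = 2*x**3 + 1.

5*cos(2*x**3 + 1) + C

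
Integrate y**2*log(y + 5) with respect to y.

Use integration by parts with u = log(y + 5), dv = y**2 dy.
Then du = 1/(y + 5) dy and v = y**3/3.

y**3*log(y + 5)/3 - y**3/9 + 5*y**2/6 - 25*y/3 + 125*log(y + 5)/3 + C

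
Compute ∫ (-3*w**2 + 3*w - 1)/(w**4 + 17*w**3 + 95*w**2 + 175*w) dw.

-log(w)/175 - 603*log(w + 5)/100 + 169*log(w + 7)/28 - 91/(10*w + 50) + C

Factor the denominator: w*(w + 5)**2*(w + 7).
Partial-fraction decomposition: 169/(28*(w + 7)) - 603/(100*(w + 5)) + 91/(10*(w + 5)**2) - 1/(175*w).
Integrate each term; A/(w−a) gives A·log|w−a|; A/(w−a)² gives −A/(w−a).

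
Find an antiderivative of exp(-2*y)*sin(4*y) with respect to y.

Let I denote the integral. Integrate by parts with u = sin(4*y), dv = exp(-2*y) dy, so v = -exp(-2*y)/2: I = -exp(-2*y)*sin(4*y)/2 + 2·∫ exp(-2*y)*cos(4*y) dy.
Apply parts again with u = cos(4*y), dv = exp(-2*y) dy: ∫ exp(-2*y)*cos(4*y) dy = -exp(-2*y)*cos(4*y)/2 − 2·I. Substituting back brings back I: I = -exp(-2*y)*sin(4*y)/2 - exp(-2*y)*cos(4*y) − 4·I.
Solving for I: (1 + 4)·I equals the remaining terms, so I = (1/5)·(-exp(-2*y)*sin(4*y)/2 - exp(-2*y)*cos(4*y)).

-exp(-2*y)*sin(4*y)/10 - exp(-2*y)*cos(4*y)/5 + C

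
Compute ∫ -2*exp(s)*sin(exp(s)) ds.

Let u = exp(s), so du = (exp(s)) ds.
Rewriting, the integral becomes -2·∫ sin(u) du = -2·-cos(u).
Substituting back, u = exp(s).

2*cos(exp(s)) + C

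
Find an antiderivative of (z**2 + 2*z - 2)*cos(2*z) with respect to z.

z**2*sin(2*z)/2 + z*sin(2*z) + z*cos(2*z)/2 - 5*sin(2*z)/4 + cos(2*z)/2 + C

Use integration by parts with u = z**2 + 2*z - 2, dv = cos(2*z) dz, so v = sin(2*z)/2.
Apply parts 2 times (tabular method): alternate signs, differentiate u down to 0, integrate dv up.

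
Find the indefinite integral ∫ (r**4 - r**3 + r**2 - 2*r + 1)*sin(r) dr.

-r**4*cos(r) + 4*r**3*sin(r) + r**3*cos(r) - 3*r**2*sin(r) + 11*r**2*cos(r) - 22*r*sin(r) - 4*r*cos(r) + 4*sin(r) - 23*cos(r) + C

Use integration by parts with u = r**4 - r**3 + r**2 - 2*r + 1, dv = sin(r) dr, so v = -cos(r).
Apply parts 4 times (tabular method): alternate signs, differentiate u down to 0, integrate dv up.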